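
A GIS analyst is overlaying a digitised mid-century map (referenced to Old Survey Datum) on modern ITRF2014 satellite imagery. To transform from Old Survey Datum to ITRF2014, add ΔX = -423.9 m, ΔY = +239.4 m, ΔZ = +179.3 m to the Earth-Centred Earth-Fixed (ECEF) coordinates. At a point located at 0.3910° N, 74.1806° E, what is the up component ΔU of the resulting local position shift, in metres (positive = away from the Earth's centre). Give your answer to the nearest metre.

ΔU = 116 m

At φ = 0.3910°, λ = 74.1806°: sin φ = 0.006824, cos φ = 0.999977, sin λ = 0.962126, cos λ = 0.272606.
ΔU = cos φ cos λ·ΔX + cos φ sin λ·ΔY + sin φ·ΔZ = (0.999977)(0.272606)(-423.9) + (0.999977)(0.962126)(239.4) + (0.006824)(179.3) = 116.00 m.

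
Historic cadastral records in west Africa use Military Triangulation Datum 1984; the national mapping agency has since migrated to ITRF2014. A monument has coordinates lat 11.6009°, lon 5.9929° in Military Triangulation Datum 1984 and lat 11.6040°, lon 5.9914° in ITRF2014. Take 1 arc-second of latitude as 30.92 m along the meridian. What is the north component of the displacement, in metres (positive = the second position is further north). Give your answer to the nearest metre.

ΔN = 345 m

Δφ = 11.6040° − 11.6009° = +0.0031°; Δλ = 5.9914° − 5.9929° = -0.0015°.
1° of latitude = 3600 × 30.92 = 111312 m.
ΔN = Δφ × 111312 = 345.1 m; ΔE = Δλ × 111312 × cos(11.6009°) = -0.0015 × 111312 × 0.979572 = -163.6 m.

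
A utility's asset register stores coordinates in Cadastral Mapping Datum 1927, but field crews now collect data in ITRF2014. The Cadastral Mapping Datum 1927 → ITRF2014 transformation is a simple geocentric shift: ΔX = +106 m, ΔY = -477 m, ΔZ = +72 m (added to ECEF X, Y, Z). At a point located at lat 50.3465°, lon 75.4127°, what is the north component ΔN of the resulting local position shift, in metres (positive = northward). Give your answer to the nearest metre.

ΔN = 381 m

At φ = 50.3465°, λ = 75.4127°: sin φ = 0.769918, cos φ = 0.638143, sin λ = 0.967765, cos λ = 0.251855.
ΔN = −sin φ cos λ·ΔX − sin φ sin λ·ΔY + cos φ·ΔZ = −(0.769918)(0.251855)(106) − (0.769918)(0.967765)(-477) + (0.638143)(72) = 380.80 m.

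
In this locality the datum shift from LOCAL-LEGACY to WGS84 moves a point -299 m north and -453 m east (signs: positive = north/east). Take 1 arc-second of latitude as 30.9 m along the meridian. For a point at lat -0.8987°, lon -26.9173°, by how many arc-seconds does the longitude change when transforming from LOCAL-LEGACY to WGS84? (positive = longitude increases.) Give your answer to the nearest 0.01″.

At latitude -0.8987°, cos φ = 0.999877.
1″ of longitude at this latitude = 30.90 × cos φ = 30.8962 m, so Δλ = -453.0 / 30.8962 = -14.662″.

Δλ = -14.66″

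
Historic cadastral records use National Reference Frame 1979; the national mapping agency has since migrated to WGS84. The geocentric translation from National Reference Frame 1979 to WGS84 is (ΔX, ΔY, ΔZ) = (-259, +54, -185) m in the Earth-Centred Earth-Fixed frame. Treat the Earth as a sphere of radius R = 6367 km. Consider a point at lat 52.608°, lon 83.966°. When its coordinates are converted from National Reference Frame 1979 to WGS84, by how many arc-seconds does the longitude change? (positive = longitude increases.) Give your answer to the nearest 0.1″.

sin φ = 0.794499, cos φ = 0.607265, sin λ = 0.994460, cos λ = 0.105119.
East component: ΔE = −sin λ·ΔX + cos λ·ΔY = −(0.994460)(-259) + (0.105119)(54) = 263.24 m.
1° of latitude spans πR/180 = 111125 m; at latitude φ, 1° of longitude spans that × cos φ = 67482.4 m, so Δλ = 263.24 / 67482.4 × 3600 = 14.043″.

Δλ = 14.0″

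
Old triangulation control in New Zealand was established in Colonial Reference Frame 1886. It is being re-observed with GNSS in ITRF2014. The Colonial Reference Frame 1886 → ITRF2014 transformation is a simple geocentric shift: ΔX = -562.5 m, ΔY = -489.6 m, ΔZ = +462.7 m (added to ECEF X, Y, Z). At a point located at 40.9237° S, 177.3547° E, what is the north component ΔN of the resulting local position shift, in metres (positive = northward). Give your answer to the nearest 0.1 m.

ΔN = 702.9 m

The local north axis is (−sin φ cos λ, −sin φ sin λ, cos φ), giving ΔN = 368.075 − 14.802 + 349.608 = 702.88 m.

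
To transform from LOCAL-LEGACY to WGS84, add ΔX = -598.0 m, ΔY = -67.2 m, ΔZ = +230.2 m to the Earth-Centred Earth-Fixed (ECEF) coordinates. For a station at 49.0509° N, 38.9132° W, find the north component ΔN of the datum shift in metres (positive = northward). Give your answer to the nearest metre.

The local north axis is (−sin φ cos λ, −sin φ sin λ, cos φ), giving ΔN = 351.440 − 31.882 + 150.870 = 470.43 m.

ΔN = 470 m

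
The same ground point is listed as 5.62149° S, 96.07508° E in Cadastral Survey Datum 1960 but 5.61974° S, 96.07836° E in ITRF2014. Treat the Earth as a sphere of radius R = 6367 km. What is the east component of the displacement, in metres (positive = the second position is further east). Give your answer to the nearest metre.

Δφ = -5.61974° − -5.62149° = +0.00175°; Δλ = 96.07836° − 96.07508° = +0.00328°.
1° along a meridian = πR/180 = 111125 m.
ΔN = Δφ × 111125 = 194.5 m; ΔE = Δλ × 111125 × cos(-5.62149°) = +0.00328 × 111125 × 0.995191 = 362.7 m.

ΔE = 363 m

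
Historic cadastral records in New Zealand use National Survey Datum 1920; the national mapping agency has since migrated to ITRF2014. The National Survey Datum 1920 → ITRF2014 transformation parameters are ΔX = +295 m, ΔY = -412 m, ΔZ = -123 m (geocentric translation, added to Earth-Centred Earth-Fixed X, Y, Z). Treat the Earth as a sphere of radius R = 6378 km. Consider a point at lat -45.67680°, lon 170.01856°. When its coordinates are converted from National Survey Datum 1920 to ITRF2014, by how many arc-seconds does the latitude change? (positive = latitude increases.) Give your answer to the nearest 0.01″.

sin φ = -0.715410, cos φ = 0.698705, sin λ = 0.173329, cos λ = -0.984864.
North component: ΔN = −sin φ cos λ·ΔX − sin φ sin λ·ΔY + cos φ·ΔZ = −(-0.715410)(-0.984864)(295) − (-0.715410)(0.173329)(-412) + (0.698705)(-123) = -344.88 m.
1° of latitude spans πR/180 = 111317 m, so Δφ = -344.88 / 111317 × 3600 = -11.153″.

Δφ = -11.15″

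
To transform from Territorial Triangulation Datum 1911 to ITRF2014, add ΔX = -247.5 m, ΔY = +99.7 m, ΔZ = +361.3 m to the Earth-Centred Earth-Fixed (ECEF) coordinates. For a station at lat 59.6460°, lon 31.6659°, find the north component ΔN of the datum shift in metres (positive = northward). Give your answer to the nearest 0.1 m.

The local north axis is (−sin φ cos λ, −sin φ sin λ, cos φ), giving ΔN = 181.777 − 45.164 + 182.580 = 319.19 m.

ΔN = 319.2 m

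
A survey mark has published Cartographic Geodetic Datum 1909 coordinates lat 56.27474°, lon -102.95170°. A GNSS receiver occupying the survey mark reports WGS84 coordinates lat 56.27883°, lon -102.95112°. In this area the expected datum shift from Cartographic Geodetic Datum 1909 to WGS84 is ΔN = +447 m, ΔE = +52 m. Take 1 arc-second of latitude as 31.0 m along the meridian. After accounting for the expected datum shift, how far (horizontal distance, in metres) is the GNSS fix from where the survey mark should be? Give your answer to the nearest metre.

Observed coordinate differences: Δφ = +0.00409°, Δλ = +0.00058°.
Converting to metres (1° lat = 111600 m, cos φ = 0.555211): observed ΔN = 456.4 m, observed ΔE = 35.9 m.
Subtracting the expected shift leaves a residual of 456.4 − (447) = 9.4 m north and 35.9 − (52) = -16.1 m east.
Residual distance = √(9.4² + (-16.1)²) = 18.6 m.

19 m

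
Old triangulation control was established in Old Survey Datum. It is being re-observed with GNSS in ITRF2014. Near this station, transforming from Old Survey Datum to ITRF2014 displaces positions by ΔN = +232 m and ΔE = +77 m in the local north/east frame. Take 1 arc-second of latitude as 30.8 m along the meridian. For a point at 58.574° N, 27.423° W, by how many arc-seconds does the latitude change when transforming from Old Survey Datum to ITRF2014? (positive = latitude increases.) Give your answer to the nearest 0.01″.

1″ of latitude = 30.80 m, so Δφ = 232.0 / 30.80 = 7.532″.

Δφ = 7.53″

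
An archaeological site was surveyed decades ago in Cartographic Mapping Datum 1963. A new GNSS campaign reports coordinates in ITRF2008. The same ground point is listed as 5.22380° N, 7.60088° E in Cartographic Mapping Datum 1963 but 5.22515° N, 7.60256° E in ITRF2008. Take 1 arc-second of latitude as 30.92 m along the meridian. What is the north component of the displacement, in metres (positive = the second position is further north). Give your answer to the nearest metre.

ΔN = 150 m

Δφ = 5.22515° − 5.22380° = +0.00135°; Δλ = 7.60256° − 7.60088° = +0.00168°.
1° of latitude = 3600 × 30.92 = 111312 m.
ΔN = Δφ × 111312 = 150.3 m; ΔE = Δλ × 111312 × cos(5.22380°) = +0.00168 × 111312 × 0.995847 = 186.2 m.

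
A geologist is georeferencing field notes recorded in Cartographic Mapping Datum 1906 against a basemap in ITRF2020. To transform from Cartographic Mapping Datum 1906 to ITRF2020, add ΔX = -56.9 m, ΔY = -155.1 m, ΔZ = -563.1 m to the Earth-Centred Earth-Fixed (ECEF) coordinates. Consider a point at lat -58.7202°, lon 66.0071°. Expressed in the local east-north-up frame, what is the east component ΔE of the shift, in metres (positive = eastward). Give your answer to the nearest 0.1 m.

The local east axis at (φ, λ) is (−sin λ, cos λ, 0), so ΔE = −sin(66.0071°)·(-56.9) + cos(66.0071°)·(-155.1) = -11.08 m.

ΔE = -11.1 m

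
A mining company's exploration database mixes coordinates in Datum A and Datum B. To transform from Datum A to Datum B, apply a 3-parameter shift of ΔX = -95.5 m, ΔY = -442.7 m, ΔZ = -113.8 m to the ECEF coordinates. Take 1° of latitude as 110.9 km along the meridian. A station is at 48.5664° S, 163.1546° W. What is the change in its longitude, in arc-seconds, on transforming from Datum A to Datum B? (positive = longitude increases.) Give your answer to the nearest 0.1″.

sin φ = -0.749723, cos φ = 0.661752, sin λ = -0.289790, cos λ = -0.957090.
East component: ΔE = −sin λ·ΔX + cos λ·ΔY = −(-0.289790)(-95.5) + (-0.957090)(-442.7) = 396.03 m.
1° of latitude spans 110900 m; at latitude φ, 1° of longitude spans that × cos φ = 73388.3 m, so Δλ = 396.03 / 73388.3 × 3600 = 19.427″.

Δλ = 19.4″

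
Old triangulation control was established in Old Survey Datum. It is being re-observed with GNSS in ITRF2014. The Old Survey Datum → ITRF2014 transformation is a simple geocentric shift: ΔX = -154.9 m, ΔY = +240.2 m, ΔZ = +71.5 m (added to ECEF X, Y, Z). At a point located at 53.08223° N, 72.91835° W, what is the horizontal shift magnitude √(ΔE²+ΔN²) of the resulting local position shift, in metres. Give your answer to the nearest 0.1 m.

274.1 m

The local east axis at (φ, λ) is (−sin λ, cos λ, 0), so ΔE = −sin(-72.91835°)·(-154.9) + cos(-72.91835°)·240.2 = -77.51 m.
The local north axis is (−sin φ cos λ, −sin φ sin λ, cos φ), giving ΔN = 36.377 + 183.568 + 42.948 = 262.89 m.
Horizontal magnitude = √(ΔE² + ΔN²) = √((-77.51)² + 262.89²) = 274.08 m.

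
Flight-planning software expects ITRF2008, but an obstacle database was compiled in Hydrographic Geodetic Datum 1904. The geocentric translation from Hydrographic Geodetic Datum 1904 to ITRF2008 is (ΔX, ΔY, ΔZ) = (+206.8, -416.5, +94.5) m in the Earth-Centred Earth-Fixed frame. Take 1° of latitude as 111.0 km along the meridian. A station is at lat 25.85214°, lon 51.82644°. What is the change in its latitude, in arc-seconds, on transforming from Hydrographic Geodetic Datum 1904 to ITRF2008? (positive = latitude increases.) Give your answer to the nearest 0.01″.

Δφ = 5.58″

sin φ = 0.436050, cos φ = 0.899922, sin λ = 0.786142, cos λ = 0.618046.
North component: ΔN = −sin φ cos λ·ΔX − sin φ sin λ·ΔY + cos φ·ΔZ = −(0.436050)(0.618046)(206.8) − (0.436050)(0.786142)(-416.5) + (0.899922)(94.5) = 172.09 m.
1° of latitude spans 111000 m, so Δφ = 172.09 / 111000 × 3600 = 5.581″.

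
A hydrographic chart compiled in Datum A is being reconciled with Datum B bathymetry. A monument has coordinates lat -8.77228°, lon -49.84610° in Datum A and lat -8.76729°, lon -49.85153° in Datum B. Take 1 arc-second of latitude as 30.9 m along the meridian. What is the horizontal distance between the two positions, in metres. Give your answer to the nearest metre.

Δφ = -8.76729° − -8.77228° = +0.00499°; Δλ = -49.85153° − -49.84610° = -0.00543°.
1° of latitude = 3600 × 30.90 = 111240 m.
ΔN = Δφ × 111240 = 555.1 m; ΔE = Δλ × 111240 × cos(-8.77228°) = -0.00543 × 111240 × 0.988302 = -597.0 m.
Distance = √(ΔE² + ΔN²) = √((-597.0)² + 555.1²) = 815.2 m.

815 m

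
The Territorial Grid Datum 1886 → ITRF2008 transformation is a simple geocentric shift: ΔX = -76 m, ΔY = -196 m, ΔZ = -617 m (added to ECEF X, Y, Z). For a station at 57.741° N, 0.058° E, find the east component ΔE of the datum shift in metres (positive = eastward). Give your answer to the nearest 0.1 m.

ΔE = -195.9 m

At φ = 57.741°, λ = 0.058°: sin φ = 0.845644, cos φ = 0.533747, sin λ = 0.001012, cos λ = 0.999999.
ΔE = −sin λ·ΔX + cos λ·ΔY = −(0.001012)·(-76) + (0.999999)·(-196) = -195.92 m.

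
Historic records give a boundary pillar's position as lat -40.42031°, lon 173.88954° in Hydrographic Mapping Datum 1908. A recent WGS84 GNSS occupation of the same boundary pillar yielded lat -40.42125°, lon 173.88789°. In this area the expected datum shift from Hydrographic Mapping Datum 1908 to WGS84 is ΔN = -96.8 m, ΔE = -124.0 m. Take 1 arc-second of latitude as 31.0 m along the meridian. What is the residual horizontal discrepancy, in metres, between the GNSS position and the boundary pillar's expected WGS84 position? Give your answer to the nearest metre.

18 m

Observed coordinate differences: Δφ = -0.00094°, Δλ = -0.00165°.
Converting to metres (1° lat = 111600 m, cos φ = 0.761309): observed ΔN = -104.9 m, observed ΔE = -140.2 m.
Subtracting the expected shift leaves a residual of -104.9 − (-96.8) = -8.1 m north and -140.2 − (-124.0) = -16.2 m east.
Residual distance = √((-8.1)² + (-16.2)²) = 18.1 m.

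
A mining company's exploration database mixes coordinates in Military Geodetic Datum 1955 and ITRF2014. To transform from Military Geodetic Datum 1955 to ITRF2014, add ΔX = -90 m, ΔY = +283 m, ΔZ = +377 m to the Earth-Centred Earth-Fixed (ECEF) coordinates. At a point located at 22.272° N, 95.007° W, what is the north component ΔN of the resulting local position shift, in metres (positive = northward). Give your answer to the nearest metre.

ΔN = 453 m

At φ = 22.272°, λ = -95.007°: sin φ = 0.379004, cos φ = 0.925395, sin λ = -0.996184, cos λ = -0.087277.
ΔN = −sin φ cos λ·ΔX − sin φ sin λ·ΔY + cos φ·ΔZ = −(0.379004)(-0.087277)(-90) − (0.379004)(-0.996184)(283) + (0.925395)(377) = 452.75 m.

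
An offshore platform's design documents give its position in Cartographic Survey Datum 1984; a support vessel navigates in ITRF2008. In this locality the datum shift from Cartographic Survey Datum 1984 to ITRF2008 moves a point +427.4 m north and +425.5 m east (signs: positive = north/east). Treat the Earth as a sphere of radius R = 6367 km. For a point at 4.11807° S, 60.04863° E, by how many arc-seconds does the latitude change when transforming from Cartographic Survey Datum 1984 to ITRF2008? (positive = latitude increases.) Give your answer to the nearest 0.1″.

Δφ = 13.8″

On a sphere of radius R, 1 rad of latitude = R, so Δφ = ΔN / R = 427.4 / 6367000 = 6.7127e-05 rad = 13.846″.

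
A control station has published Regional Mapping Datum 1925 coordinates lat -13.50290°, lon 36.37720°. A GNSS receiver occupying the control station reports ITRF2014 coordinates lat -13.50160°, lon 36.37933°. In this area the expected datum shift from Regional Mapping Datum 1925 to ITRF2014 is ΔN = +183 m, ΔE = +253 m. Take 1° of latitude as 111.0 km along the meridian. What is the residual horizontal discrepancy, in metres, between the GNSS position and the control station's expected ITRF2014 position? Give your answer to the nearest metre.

45 m

Observed coordinate differences: Δφ = +0.00130°, Δλ = +0.00213°.
Converting to metres (1° lat = 111000 m, cos φ = 0.972358): observed ΔN = 144.3 m, observed ΔE = 229.9 m.
Subtracting the expected shift leaves a residual of 144.3 − (183) = -38.7 m north and 229.9 − (253) = -23.1 m east.
Residual distance = √((-38.7)² + (-23.1)²) = 45.1 m.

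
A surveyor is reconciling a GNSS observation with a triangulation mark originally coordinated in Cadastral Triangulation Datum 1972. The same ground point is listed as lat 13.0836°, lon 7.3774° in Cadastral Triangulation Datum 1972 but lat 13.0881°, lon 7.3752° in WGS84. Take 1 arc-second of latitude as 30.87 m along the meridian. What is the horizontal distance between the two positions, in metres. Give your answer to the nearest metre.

Δφ = 13.0881° − 13.0836° = +0.0045°; Δλ = 7.3752° − 7.3774° = -0.0022°.
1° of latitude = 3600 × 30.87 = 111132 m.
ΔN = Δφ × 111132 = 500.1 m; ΔE = Δλ × 111132 × cos(13.0836°) = -0.0022 × 111132 × 0.974041 = -238.1 m.
Distance = √(ΔE² + ΔN²) = √((-238.1)² + 500.1²) = 553.9 m.

554 m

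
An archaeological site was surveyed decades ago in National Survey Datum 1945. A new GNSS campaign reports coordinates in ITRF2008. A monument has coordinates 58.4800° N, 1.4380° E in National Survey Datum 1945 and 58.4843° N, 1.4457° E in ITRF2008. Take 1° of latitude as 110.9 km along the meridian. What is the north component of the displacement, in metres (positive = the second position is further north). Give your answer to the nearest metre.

Δφ = 58.4843° − 58.4800° = +0.0043°; Δλ = 1.4457° − 1.4380° = +0.0077°.
ΔN = Δφ × 110900 = 476.9 m; ΔE = Δλ × 110900 × cos(58.4800°) = +0.0077 × 110900 × 0.522796 = 446.4 m.

ΔN = 477 m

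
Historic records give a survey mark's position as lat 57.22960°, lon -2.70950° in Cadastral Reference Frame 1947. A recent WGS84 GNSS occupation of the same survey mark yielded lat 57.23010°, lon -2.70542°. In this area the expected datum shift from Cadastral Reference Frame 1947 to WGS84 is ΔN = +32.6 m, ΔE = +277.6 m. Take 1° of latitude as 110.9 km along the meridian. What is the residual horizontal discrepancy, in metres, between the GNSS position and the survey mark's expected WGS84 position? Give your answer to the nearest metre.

40 m

Observed coordinate differences: Δφ = +0.00050°, Δλ = +0.00408°.
Converting to metres (1° lat = 110900 m, cos φ = 0.541274): observed ΔN = 55.5 m, observed ΔE = 244.9 m.
Subtracting the expected shift leaves a residual of 55.5 − (32.6) = 22.9 m north and 244.9 − (277.6) = -32.7 m east.
Residual distance = √(22.9² + (-32.7)²) = 39.9 m.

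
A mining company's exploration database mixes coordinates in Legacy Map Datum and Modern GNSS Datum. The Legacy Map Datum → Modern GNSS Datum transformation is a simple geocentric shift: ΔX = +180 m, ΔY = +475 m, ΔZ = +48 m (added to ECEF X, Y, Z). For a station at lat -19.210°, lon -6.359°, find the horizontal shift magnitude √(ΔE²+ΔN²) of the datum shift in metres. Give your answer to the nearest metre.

500 m

At φ = -19.210°, λ = -6.359°: sin φ = -0.329031, cos φ = 0.944319, sin λ = -0.110758, cos λ = 0.993847.
ΔE = −sin λ·ΔX + cos λ·ΔY = −(-0.110758)·(180) + (0.993847)·(475) = 492.01 m.
ΔN = −sin φ cos λ·ΔX − sin φ sin λ·ΔY + cos φ·ΔZ = −(-0.329031)(0.993847)(180) − (-0.329031)(-0.110758)(475) + (0.944319)(48) = 86.88 m.
Horizontal magnitude = √(ΔE² + ΔN²) = √(492.01² + 86.88²) = 499.63 m.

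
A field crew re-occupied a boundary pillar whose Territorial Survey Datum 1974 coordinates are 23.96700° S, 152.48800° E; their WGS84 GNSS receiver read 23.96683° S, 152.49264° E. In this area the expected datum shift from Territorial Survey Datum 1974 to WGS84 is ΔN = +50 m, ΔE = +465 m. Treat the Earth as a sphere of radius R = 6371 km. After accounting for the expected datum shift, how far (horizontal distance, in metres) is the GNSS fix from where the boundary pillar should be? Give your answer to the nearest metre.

32 m

Observed coordinate differences: Δφ = +0.00017°, Δλ = +0.00464°.
Converting to metres (1° lat = 111195 m, cos φ = 0.913780): observed ΔN = 18.9 m, observed ΔE = 471.5 m.
Subtracting the expected shift leaves a residual of 18.9 − (50) = -31.1 m north and 471.5 − (465) = 6.5 m east.
Residual distance = √((-31.1)² + 6.5²) = 31.8 m.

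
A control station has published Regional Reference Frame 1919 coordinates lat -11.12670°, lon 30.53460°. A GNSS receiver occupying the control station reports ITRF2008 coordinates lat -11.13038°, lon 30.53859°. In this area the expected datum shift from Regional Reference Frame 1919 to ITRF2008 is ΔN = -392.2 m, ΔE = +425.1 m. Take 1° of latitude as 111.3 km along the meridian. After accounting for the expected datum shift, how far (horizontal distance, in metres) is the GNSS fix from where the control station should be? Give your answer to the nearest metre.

20 m

Observed coordinate differences: Δφ = -0.00368°, Δλ = +0.00399°.
Converting to metres (1° lat = 111300 m, cos φ = 0.981203): observed ΔN = -409.6 m, observed ΔE = 435.7 m.
Subtracting the expected shift leaves a residual of -409.6 − (-392.2) = -17.4 m north and 435.7 − (425.1) = 10.6 m east.
Residual distance = √((-17.4)² + 10.6²) = 20.4 m.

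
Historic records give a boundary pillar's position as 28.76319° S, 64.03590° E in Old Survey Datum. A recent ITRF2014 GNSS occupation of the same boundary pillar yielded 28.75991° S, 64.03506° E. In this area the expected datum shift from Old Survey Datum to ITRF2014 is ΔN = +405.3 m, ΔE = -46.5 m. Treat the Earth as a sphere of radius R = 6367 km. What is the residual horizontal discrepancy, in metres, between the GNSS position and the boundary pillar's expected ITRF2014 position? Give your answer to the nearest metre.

Observed coordinate differences: Δφ = +0.00328°, Δλ = -0.00084°.
Converting to metres (1° lat = 111125 m, cos φ = 0.876616): observed ΔN = 364.5 m, observed ΔE = -81.8 m.
Subtracting the expected shift leaves a residual of 364.5 − (405.3) = -40.8 m north and -81.8 − (-46.5) = -35.3 m east.
Residual distance = √((-40.8)² + (-35.3)²) = 54.0 m.

54 m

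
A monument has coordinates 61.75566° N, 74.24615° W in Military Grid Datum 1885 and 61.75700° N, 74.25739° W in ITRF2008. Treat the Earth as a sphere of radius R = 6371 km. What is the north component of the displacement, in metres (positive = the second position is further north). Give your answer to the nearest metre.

Δφ = 61.75700° − 61.75566° = +0.00134°; Δλ = -74.25739° − -74.24615° = -0.01124°.
1° along a meridian = πR/180 = 111195 m.
ΔN = Δφ × 111195 = 149.0 m; ΔE = Δλ × 111195 × cos(61.75566°) = -0.01124 × 111195 × 0.473233 = -591.5 m.

ΔN = 149 m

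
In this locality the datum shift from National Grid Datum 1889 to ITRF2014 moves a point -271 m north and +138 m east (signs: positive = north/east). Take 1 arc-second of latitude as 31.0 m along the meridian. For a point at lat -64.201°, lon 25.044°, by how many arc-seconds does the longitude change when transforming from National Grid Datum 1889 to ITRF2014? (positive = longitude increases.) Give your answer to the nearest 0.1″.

Δλ = 10.2″

At latitude -64.201°, cos φ = 0.435215.
1″ of longitude at this latitude = 31.00 × cos φ = 13.4917 m, so Δλ = 138.0 / 13.4917 = 10.229″.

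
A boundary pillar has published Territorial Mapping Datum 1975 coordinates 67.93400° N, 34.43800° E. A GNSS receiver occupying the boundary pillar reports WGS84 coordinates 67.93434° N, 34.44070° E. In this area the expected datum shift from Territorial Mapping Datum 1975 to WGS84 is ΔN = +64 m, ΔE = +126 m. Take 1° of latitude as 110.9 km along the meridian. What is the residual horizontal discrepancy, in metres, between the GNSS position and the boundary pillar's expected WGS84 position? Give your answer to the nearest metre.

Observed coordinate differences: Δφ = +0.00034°, Δλ = +0.00270°.
Converting to metres (1° lat = 110900 m, cos φ = 0.375674): observed ΔN = 37.7 m, observed ΔE = 112.5 m.
Subtracting the expected shift leaves a residual of 37.7 − (64) = -26.3 m north and 112.5 − (126) = -13.5 m east.
Residual distance = √((-26.3)² + (-13.5)²) = 29.6 m.

30 m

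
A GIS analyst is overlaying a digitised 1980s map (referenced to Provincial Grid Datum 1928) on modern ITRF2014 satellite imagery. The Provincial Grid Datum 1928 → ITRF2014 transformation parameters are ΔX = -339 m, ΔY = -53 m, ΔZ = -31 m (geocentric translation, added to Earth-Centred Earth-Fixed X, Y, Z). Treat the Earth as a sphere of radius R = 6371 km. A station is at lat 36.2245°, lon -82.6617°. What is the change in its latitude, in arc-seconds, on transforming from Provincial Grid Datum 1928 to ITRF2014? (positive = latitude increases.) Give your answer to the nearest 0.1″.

sin φ = 0.590951, cos φ = 0.806708, sin λ = -0.991809, cos λ = 0.127728.
North component: ΔN = −sin φ cos λ·ΔX − sin φ sin λ·ΔY + cos φ·ΔZ = −(0.590951)(0.127728)(-339) − (0.590951)(-0.991809)(-53) + (0.806708)(-31) = -30.48 m.
1° of latitude spans πR/180 = 111195 m, so Δφ = -30.48 / 111195 × 3600 = -0.987″.

Δφ = -1.0″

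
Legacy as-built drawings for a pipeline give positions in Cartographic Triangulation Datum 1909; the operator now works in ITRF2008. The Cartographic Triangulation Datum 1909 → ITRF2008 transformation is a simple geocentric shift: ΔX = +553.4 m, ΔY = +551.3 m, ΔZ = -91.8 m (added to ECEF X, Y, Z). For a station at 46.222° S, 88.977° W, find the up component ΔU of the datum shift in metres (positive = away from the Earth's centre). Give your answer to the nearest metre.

At φ = -46.222°, λ = -88.977°: sin φ = -0.722026, cos φ = 0.691866, sin λ = -0.999841, cos λ = 0.017854.
ΔU = cos φ cos λ·ΔX + cos φ sin λ·ΔY + sin φ·ΔZ = (0.691866)(0.017854)(553.4) + (0.691866)(-0.999841)(551.3) + (-0.722026)(-91.8) = -308.25 m.

ΔU = -308 m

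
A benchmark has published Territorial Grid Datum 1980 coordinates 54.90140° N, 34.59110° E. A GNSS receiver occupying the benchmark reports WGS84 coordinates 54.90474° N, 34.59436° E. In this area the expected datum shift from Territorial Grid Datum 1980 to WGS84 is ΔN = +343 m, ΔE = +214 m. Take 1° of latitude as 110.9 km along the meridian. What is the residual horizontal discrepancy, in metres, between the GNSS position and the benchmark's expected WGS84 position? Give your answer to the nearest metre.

Observed coordinate differences: Δφ = +0.00334°, Δλ = +0.00326°.
Converting to metres (1° lat = 110900 m, cos φ = 0.574985): observed ΔN = 370.4 m, observed ΔE = 207.9 m.
Subtracting the expected shift leaves a residual of 370.4 − (343) = 27.4 m north and 207.9 − (214) = -6.1 m east.
Residual distance = √(27.4² + (-6.1)²) = 28.1 m.

28 m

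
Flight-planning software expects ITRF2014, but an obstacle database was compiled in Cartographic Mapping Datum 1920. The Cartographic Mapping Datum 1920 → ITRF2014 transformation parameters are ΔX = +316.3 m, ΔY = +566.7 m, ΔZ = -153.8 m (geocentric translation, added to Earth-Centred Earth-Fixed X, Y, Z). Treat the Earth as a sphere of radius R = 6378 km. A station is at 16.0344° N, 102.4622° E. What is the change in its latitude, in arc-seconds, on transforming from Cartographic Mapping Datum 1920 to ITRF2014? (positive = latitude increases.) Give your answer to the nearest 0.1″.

sin φ = 0.276214, cos φ = 0.961096, sin λ = 0.976439, cos λ = -0.215795.
North component: ΔN = −sin φ cos λ·ΔX − sin φ sin λ·ΔY + cos φ·ΔZ = −(0.276214)(-0.215795)(316.3) − (0.276214)(0.976439)(566.7) + (0.961096)(-153.8) = -281.81 m.
1° of latitude spans πR/180 = 111317 m, so Δφ = -281.81 / 111317 × 3600 = -9.114″.

Δφ = -9.1″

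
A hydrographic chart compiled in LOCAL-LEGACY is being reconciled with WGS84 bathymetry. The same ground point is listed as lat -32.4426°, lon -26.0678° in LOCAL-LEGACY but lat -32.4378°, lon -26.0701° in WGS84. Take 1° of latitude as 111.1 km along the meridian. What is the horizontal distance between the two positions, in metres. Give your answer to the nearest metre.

575 m

Δφ = -32.4378° − -32.4426° = +0.0048°; Δλ = -26.0701° − -26.0678° = -0.0023°.
ΔN = Δφ × 111100 = 533.3 m; ΔE = Δλ × 111100 × cos(-32.4426°) = -0.0023 × 111100 × 0.843929 = -215.6 m.
Distance = √(ΔE² + ΔN²) = √((-215.6)² + 533.3²) = 575.2 m.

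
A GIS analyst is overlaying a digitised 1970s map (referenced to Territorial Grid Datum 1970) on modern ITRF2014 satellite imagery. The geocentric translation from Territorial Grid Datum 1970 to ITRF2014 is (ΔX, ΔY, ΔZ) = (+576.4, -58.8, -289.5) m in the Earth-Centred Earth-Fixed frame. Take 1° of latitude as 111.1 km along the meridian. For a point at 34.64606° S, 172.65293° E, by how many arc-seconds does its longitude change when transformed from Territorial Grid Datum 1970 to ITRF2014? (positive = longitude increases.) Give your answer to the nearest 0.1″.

sin φ = -0.568505, cos φ = 0.822680, sin λ = 0.127879, cos λ = -0.991790.
East component: ΔE = −sin λ·ΔX + cos λ·ΔY = −(0.127879)(576.4) + (-0.991790)(-58.8) = -15.39 m.
1° of latitude spans 111100 m; at latitude φ, 1° of longitude spans that × cos φ = 91399.7 m, so Δλ = -15.39 / 91399.7 × 3600 = -0.606″.

Δλ = -0.6″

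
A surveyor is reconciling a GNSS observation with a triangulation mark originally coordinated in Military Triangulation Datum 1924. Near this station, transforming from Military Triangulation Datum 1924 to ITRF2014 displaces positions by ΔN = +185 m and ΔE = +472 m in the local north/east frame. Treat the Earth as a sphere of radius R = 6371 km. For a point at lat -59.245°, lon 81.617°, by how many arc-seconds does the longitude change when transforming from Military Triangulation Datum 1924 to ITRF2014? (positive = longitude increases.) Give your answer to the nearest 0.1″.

Δλ = 29.9″

At latitude -59.245°, cos φ = 0.511368.
One radian of longitude at latitude φ spans R cos φ, so Δλ = ΔE / (R cos φ) = 472.0 / (6371000 × 0.511368) = 1.4488e-04 rad = 29.883″.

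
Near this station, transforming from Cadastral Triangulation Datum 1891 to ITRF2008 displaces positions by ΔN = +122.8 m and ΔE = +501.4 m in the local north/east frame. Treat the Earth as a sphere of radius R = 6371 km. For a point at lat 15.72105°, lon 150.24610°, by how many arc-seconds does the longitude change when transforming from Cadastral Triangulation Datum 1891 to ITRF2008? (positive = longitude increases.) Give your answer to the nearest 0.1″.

Δλ = 16.9″

At latitude 15.72105°, cos φ = 0.962592.
One radian of longitude at latitude φ spans R cos φ, so Δλ = ΔE / (R cos φ) = 501.4 / (6371000 × 0.962592) = 8.1759e-05 rad = 16.864″.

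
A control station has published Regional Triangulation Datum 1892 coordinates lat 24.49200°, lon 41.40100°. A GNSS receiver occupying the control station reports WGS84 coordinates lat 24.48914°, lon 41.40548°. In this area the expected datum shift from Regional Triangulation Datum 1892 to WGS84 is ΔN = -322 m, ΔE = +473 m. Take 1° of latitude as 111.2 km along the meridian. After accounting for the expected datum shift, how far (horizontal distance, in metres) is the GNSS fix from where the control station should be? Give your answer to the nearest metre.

20 m

Observed coordinate differences: Δφ = -0.00286°, Δλ = +0.00448°.
Converting to metres (1° lat = 111200 m, cos φ = 0.910019): observed ΔN = -318.0 m, observed ΔE = 453.3 m.
Subtracting the expected shift leaves a residual of -318.0 − (-322) = 4.0 m north and 453.3 − (473) = -19.7 m east.
Residual distance = √(4.0² + (-19.7)²) = 20.0 m.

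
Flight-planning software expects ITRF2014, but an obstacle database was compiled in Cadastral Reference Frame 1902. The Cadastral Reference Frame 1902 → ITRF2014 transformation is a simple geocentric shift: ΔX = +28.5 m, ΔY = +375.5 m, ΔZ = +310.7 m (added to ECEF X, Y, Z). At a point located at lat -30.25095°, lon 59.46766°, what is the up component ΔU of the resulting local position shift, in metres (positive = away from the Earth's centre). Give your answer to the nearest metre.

The local up (radial) axis is (cos φ cos λ, cos φ sin λ, sin φ), giving ΔU = 12.507 + 279.391 − 156.527 = 135.37 m.

ΔU = 135 m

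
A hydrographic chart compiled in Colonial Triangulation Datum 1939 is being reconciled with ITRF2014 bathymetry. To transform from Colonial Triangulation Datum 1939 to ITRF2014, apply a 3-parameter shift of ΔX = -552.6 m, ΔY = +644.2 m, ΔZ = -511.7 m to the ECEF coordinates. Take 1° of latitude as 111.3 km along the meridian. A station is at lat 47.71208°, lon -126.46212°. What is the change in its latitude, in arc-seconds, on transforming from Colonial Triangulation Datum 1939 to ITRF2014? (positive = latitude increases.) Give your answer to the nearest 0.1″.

sin φ = 0.739773, cos φ = 0.672857, sin λ = -0.804250, cos λ = -0.594291.
North component: ΔN = −sin φ cos λ·ΔX − sin φ sin λ·ΔY + cos φ·ΔZ = −(0.739773)(-0.594291)(-552.6) − (0.739773)(-0.804250)(644.2) + (0.672857)(-511.7) = -203.97 m.
1° of latitude spans 111300 m, so Δφ = -203.97 / 111300 × 3600 = -6.597″.

Δφ = -6.6″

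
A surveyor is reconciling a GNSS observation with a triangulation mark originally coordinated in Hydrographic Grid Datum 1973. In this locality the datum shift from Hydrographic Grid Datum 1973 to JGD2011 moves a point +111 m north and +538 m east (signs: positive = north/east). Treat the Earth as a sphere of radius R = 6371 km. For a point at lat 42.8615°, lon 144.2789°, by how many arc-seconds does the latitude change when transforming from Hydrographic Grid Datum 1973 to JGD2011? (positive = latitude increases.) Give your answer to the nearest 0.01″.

Δφ = 3.59″

On a sphere of radius R, 1 rad of latitude = R, so Δφ = ΔN / R = 111.0 / 6371000 = 1.7423e-05 rad = 3.594″.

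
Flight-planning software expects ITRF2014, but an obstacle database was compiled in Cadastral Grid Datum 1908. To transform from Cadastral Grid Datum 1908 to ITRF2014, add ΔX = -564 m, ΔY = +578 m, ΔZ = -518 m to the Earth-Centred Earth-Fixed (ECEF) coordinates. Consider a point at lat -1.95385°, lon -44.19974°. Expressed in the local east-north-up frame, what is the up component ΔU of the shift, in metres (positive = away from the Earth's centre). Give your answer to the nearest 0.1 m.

The local up (radial) axis is (cos φ cos λ, cos φ sin λ, sin φ), giving ΔU = -404.104 − 402.725 + 17.661 = -789.17 m.

ΔU = -789.2 m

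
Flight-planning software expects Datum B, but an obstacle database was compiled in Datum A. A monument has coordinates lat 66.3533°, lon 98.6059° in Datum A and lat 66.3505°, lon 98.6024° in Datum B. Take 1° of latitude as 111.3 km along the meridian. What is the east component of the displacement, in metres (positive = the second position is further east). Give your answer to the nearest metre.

Δφ = 66.3505° − 66.3533° = -0.0028°; Δλ = 98.6024° − 98.6059° = -0.0035°.
ΔN = Δφ × 111300 = -311.6 m; ΔE = Δλ × 111300 × cos(66.3533°) = -0.0035 × 111300 × 0.401096 = -156.2 m.

ΔE = -156 m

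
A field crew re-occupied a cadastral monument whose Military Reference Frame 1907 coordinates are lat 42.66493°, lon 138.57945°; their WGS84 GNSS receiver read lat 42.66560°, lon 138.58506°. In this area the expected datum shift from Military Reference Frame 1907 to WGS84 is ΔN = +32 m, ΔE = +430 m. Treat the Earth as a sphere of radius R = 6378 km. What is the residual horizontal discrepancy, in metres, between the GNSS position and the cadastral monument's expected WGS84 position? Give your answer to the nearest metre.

52 m

Observed coordinate differences: Δφ = +0.00067°, Δλ = +0.00561°.
Converting to metres (1° lat = 111317 m, cos φ = 0.735330): observed ΔN = 74.6 m, observed ΔE = 459.2 m.
Subtracting the expected shift leaves a residual of 74.6 − (32) = 42.6 m north and 459.2 − (430) = 29.2 m east.
Residual distance = √(42.6² + 29.2²) = 51.6 m.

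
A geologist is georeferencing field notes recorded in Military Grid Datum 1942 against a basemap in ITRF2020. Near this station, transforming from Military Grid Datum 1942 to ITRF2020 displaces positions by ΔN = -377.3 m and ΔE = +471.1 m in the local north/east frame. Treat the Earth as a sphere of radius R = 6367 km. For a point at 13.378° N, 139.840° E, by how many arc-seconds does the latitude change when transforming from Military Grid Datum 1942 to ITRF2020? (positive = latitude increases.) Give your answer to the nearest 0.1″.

Δφ = -12.2″

On a sphere of radius R, 1 rad of latitude = R, so Δφ = ΔN / R = -377.3 / 6367000 = -5.9259e-05 rad = -12.223″.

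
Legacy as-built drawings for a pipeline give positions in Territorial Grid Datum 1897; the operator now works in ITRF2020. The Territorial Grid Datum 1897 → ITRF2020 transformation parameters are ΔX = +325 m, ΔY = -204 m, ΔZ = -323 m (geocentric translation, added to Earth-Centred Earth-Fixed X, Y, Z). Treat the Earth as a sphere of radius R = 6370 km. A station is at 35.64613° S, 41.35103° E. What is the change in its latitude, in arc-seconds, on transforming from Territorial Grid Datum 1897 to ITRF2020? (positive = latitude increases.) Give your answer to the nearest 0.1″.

sin φ = -0.582777, cos φ = 0.812632, sin λ = 0.660671, cos λ = 0.750676.
North component: ΔN = −sin φ cos λ·ΔX − sin φ sin λ·ΔY + cos φ·ΔZ = −(-0.582777)(0.750676)(325) − (-0.582777)(0.660671)(-204) + (0.812632)(-323) = -198.84 m.
1° of latitude spans πR/180 = 111177 m, so Δφ = -198.84 / 111177 × 3600 = -6.439″.

Δφ = -6.4″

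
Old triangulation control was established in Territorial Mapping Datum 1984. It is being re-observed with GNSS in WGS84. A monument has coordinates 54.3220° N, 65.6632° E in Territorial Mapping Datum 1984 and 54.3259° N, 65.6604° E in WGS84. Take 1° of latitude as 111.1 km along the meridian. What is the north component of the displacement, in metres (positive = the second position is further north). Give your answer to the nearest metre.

ΔN = 433 m

Δφ = 54.3259° − 54.3220° = +0.0039°; Δλ = 65.6604° − 65.6632° = -0.0028°.
ΔN = Δφ × 111100 = 433.3 m; ΔE = Δλ × 111100 × cos(54.3220°) = -0.0028 × 111100 × 0.583229 = -181.4 m.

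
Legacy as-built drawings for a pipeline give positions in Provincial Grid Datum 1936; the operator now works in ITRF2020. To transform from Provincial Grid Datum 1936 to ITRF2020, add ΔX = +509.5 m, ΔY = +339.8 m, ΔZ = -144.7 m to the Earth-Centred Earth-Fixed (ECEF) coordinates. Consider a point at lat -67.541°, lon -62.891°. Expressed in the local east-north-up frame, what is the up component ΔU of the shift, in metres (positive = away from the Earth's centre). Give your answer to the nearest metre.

The local up (radial) axis is (cos φ cos λ, cos φ sin λ, sin φ), giving ΔU = 88.695 − 115.550 + 133.725 = 106.87 m.

ΔU = 107 m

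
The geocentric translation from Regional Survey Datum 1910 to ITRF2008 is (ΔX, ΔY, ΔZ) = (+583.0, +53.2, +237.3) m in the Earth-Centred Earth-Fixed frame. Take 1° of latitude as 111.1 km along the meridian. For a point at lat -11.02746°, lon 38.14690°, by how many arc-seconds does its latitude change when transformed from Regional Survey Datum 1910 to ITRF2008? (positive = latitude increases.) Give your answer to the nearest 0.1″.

sin φ = -0.191279, cos φ = 0.981536, sin λ = 0.617680, cos λ = 0.786430.
North component: ΔN = −sin φ cos λ·ΔX − sin φ sin λ·ΔY + cos φ·ΔZ = −(-0.191279)(0.786430)(583.0) − (-0.191279)(0.617680)(53.2) + (0.981536)(237.3) = 326.90 m.
1° of latitude spans 111100 m, so Δφ = 326.90 / 111100 × 3600 = 10.593″.

Δφ = 10.6″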